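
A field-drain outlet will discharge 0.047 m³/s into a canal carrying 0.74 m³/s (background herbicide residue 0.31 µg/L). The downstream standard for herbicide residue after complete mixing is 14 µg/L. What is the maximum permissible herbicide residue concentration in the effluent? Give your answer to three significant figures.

At the limit, (Qr·Cr + Qe·Cₑ)/(Qr + Qe) = 14:
Cₑ = (0.7870·14 − 0.7400·0.3100) / 0.04700 = 229.5 µg/L.

230 µg/L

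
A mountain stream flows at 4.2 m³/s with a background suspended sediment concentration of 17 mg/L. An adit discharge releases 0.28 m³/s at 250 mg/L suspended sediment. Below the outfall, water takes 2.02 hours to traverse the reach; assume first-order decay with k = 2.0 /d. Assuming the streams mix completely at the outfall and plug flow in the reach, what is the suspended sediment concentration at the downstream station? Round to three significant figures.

26.7 mg/L

Conservation of mass: C = (4.200·17.00 + 0.2800·250.0) / 4.480 = 141.4/4.480 = 31.56 mg/L.
Applying C = C₀e^(−kt): 31.56 × 0.8451 = 26.67 mg/L.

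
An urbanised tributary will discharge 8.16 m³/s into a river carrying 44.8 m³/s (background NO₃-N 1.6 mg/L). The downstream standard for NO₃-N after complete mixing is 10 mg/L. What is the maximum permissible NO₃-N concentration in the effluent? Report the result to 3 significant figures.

At the limit, (Qr·Cr + Qe·Cₑ)/(Qr + Qe) = 10:
Cₑ = (52.96·10 − 44.80·1.600) / 8.160 = 56.12 mg/L.

56.1 mg/L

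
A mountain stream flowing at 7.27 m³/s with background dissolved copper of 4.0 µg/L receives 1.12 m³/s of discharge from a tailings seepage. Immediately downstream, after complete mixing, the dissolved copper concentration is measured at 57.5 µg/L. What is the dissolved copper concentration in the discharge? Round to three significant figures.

Mass balance: 7.270·4.000 + 1.120·Cₑ = 8.390·57.50
→ Cₑ = (8.390·57.50 − 7.270·4.000) / 1.120 = 404.8 µg/L.

405 µg/L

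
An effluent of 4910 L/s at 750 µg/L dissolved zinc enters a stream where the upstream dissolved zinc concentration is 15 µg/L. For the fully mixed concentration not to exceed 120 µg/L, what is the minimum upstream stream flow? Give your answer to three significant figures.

29500 L/s

Set C_mix = 120: (Q·15.00 + 4910·750.0) / (Q + 4910) = 120
→ Q = 4910·(750.0 − 120)/(120 − 15.00) = 29460 L/s.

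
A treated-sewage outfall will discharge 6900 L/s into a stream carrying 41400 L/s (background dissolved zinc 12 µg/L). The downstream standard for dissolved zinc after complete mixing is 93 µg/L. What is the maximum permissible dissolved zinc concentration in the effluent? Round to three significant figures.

At the limit, (Qr·Cr + Qe·Cₑ)/(Qr + Qe) = 93:
Cₑ = (48300·93 − 41400·12.00) / 6900 = 579.0 µg/L.

579 µg/L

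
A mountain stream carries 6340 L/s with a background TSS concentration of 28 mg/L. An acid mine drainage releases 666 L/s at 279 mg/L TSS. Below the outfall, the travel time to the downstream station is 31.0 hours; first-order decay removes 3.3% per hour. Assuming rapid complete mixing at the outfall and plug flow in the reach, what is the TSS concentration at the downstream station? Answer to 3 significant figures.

18.3 mg/L

Conservation of mass: C = (6340·28.00 + 666.0·279.0) / 7006 = 363300/7006 = 51.86 mg/L.
3.3%/h lost → k = −ln(1 − 0.033) = 0.03356 h⁻¹.
First-order decay: C = 51.86·exp(−k·t) = 51.86·0.3534 = 18.33 mg/L.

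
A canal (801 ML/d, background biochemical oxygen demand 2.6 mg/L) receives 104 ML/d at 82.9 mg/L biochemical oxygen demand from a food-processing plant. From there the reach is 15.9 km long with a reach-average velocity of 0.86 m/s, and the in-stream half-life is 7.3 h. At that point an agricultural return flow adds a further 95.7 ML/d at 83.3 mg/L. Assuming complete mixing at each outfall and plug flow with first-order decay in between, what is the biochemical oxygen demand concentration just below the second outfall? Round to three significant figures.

14.5 mg/L

After mixing, C = (801.0·2.600 + 104.0·82.90) / 905.0 = 10700/905.0 = 11.83 mg/L; combined flow 905.0 ML/d.
Travel time t = 15.9·1000 / 0.86 = 18490 s = 5.136 h.
Half-life 7.3 h → k = ln 2 / 7.3 = 0.09495 h⁻¹ = 2.279 d⁻¹.
Applying C = C₀e^(−kt): 11.83 × 0.6141 = 7.263 mg/L.
Second outfall: C = (905.0·7.263 + 95.70·83.30)/1001 = 14.53 mg/L.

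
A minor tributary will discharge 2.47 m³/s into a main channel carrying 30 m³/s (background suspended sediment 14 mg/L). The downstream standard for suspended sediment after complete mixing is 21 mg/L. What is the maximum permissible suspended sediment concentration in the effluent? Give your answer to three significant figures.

106 mg/L

At the limit, (Qr·Cr + Qe·Cₑ)/(Qr + Qe) = 21:
Cₑ = (32.47·21 − 30.00·14.00) / 2.470 = 106.0 mg/L.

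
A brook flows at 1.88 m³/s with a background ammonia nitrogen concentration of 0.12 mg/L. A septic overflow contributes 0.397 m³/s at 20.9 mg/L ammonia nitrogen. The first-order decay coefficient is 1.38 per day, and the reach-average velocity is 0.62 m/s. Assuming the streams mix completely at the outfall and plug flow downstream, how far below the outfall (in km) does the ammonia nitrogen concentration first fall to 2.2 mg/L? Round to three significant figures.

After mixing, C = (1.880·0.1200 + 0.3970·20.90) / 2.277 = 8.523/2.277 = 3.743 mg/L.
Set 3.743·exp(−k·t) = 2.2 → t = ln(3.743/2.2)/k = 33270 s = 9.242 h.
Distance = v·t = 0.62·33270 = 20630 m = 20.63 km.

20.6 km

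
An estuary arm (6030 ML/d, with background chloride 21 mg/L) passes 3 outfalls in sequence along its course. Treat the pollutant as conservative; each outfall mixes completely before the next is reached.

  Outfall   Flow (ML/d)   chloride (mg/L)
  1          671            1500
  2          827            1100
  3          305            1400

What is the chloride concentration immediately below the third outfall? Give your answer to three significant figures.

After outfall 1: Q = 6030 + 671.0 = 6701 ML/d; C = (6030·21.00 + 671.0·1500)/6701 = 169.1 mg/L.
After outfall 2: Q = 6701 + 827.0 = 7528 ML/d; C = (6701·169.1 + 827.0·1100)/7528 = 271.4 mg/L.
After outfall 3: Q = 7528 + 305.0 = 7833 ML/d; C = (7528·271.4 + 305.0·1400)/7833 = 315.3 mg/L.

315 mg/L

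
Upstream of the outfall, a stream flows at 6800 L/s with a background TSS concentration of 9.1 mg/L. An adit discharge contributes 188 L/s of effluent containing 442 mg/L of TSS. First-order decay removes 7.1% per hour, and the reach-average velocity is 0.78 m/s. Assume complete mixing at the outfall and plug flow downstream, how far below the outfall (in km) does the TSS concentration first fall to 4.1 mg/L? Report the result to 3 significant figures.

61.8 km

Mass balance: C = (6800·9.100 + 188.0·442.0) / 6988 = 145000/6988 = 20.75 mg/L.
7.1%/h lost → k = −ln(1 − 0.071) = 0.07365 h⁻¹.
Set 20.75·exp(−k·t) = 4.1 → t = ln(20.75/4.1)/k = 79260 s = 22.02 h.
Distance = v·t = 0.78·79260 = 61820 m = 61.82 km.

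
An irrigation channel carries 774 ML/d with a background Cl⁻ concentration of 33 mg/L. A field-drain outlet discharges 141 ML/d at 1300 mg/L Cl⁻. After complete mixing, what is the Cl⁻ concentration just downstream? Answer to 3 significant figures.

Flow-weighted average: C = (774.0·33.00 + 141.0·1300) / 915.0 = 208800/915.0 = 228.2 mg/L.

228 mg/L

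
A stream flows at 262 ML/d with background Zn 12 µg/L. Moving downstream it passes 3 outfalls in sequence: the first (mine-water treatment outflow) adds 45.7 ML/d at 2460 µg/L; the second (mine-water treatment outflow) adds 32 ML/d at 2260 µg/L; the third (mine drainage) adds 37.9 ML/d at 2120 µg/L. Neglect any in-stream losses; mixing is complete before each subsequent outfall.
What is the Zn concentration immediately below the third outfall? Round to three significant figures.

Outfall 1: combined Q = 307.7 ML/d; C = (262.0·12.00 + 45.70·2460)/307.7 = 375.6 µg/L.
Outfall 2: combined Q = 339.7 ML/d; C = (307.7·375.6 + 32.00·2260)/339.7 = 553.1 µg/L.
Outfall 3: combined Q = 377.6 ML/d; C = (339.7·553.1 + 37.90·2120)/377.6 = 710.4 µg/L.

710 µg/L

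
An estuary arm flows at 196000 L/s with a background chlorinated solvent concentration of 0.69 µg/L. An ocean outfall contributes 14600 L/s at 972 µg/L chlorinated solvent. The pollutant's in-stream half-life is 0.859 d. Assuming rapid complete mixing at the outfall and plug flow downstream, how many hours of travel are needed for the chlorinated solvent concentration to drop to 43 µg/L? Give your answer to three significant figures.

13.6 h

After mixing, C = (196000·0.6900 + 14600·972.0) / 210600 = 14330000/210600 = 68.03 µg/L.
Half-life 0.859 d → k = ln 2 / 0.859 = 0.8069 d⁻¹.
68.03·exp(−k·t) = 43 → t = ln(68.03/43)/k = 49110 s = 13.64 h.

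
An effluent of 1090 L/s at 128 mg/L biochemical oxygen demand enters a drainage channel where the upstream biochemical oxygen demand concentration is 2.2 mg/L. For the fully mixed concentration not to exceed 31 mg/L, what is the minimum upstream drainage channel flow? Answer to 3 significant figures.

3670 L/s

Set C_mix = 31: (Q·2.200 + 1090·128.0) / (Q + 1090) = 31
→ Q = 1090·(128.0 − 31)/(31 − 2.200) = 3671 L/s.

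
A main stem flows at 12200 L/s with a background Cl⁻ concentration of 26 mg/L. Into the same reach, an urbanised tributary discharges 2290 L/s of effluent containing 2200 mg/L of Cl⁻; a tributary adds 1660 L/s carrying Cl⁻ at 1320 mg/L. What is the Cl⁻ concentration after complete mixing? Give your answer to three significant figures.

467 mg/L

After mixing, C = (12200·26.00 + 2290·2200 + 1660·1320) / 16150 = 7546000/16150 = 467.3 mg/L.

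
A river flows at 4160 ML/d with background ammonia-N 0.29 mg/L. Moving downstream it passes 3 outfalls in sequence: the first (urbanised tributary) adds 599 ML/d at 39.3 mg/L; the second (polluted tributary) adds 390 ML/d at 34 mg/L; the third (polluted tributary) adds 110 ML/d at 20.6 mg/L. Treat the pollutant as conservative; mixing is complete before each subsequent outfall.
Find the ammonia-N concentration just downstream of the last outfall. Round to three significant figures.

7.66 mg/L

Below outfall 1: Q → 4759 ML/d, C = (4160·0.2900 + 599.0·39.30)/4759 = 5.200 mg/L.
Below outfall 2: Q → 5149 ML/d, C = (4759·5.200 + 390.0·34.00)/5149 = 7.381 mg/L.
Below outfall 3: Q → 5259 ML/d, C = (5149·7.381 + 110.0·20.60)/5259 = 7.658 mg/L.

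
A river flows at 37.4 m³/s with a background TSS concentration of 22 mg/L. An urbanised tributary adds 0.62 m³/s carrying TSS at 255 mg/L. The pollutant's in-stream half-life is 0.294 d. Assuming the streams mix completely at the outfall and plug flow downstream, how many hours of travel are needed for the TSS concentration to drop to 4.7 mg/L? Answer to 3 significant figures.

Flow-weighted average: C = (37.40·22.00 + 0.6200·255.0) / 38.02 = 980.9/38.02 = 25.80 mg/L.
Half-life 0.294 d → k = ln 2 / 0.294 = 2.358 d⁻¹.
25.80·exp(−k·t) = 4.7 → t = ln(25.80/4.7)/k = 62400 s = 17.33 h.

17.3 h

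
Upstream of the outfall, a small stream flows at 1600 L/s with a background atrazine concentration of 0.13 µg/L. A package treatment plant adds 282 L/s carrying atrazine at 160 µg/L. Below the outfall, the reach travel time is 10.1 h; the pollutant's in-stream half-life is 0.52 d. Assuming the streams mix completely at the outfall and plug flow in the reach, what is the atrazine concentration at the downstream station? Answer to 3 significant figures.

13.7 µg/L

Flow-weighted average: C = (1600·0.1300 + 282.0·160.0) / 1882 = 45330/1882 = 24.09 µg/L.
Half-life 0.52 d → k = ln 2 / 0.52 = 1.333 d⁻¹.
First-order decay: C = 24.09·exp(−k·t) = 24.09·0.5707 = 13.74 µg/L.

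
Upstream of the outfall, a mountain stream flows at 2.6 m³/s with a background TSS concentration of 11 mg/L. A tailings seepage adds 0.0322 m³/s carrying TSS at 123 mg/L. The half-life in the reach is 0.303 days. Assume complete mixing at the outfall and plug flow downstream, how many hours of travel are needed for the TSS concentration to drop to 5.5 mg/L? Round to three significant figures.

After mixing, C = (2.600·11.00 + 0.03220·123.0) / 2.632 = 32.56/2.632 = 12.37 mg/L.
Half-life 0.303 d → k = ln 2 / 0.303 = 2.288 d⁻¹.
12.37·exp(−k·t) = 5.5 → t = ln(12.37/5.5)/k = 30610 s = 8.504 h.

8.50 h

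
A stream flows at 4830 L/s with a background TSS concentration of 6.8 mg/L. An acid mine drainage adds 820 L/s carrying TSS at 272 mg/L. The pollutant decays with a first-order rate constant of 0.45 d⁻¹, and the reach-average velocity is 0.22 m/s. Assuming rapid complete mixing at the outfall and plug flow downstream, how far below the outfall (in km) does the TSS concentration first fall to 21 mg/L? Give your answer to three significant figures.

After mixing, C = (4830·6.800 + 820.0·272.0) / 5650 = 255900/5650 = 45.29 mg/L.
Set 45.29·exp(−k·t) = 21 → t = ln(45.29/21)/k = 147600 s = 40.99 h.
Distance = v·t = 0.22·147600 = 32460 m = 32.46 km.

32.5 km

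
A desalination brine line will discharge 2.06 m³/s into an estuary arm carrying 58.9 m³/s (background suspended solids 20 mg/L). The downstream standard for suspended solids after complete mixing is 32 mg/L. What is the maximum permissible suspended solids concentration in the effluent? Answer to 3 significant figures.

375 mg/L

At the limit, (Qr·Cr + Qe·Cₑ)/(Qr + Qe) = 32:
Cₑ = (60.96·32 − 58.90·20.00) / 2.060 = 375.1 mg/L.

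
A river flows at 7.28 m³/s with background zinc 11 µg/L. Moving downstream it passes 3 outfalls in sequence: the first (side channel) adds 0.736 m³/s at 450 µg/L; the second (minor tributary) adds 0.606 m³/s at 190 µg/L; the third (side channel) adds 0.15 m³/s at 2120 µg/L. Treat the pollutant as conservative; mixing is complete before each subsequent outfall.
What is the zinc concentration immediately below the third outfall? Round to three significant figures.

After outfall 1: Q = 7.280 + 0.7360 = 8.016 m³/s; C = (7.280·11.00 + 0.7360·450.0)/8.016 = 51.31 µg/L.
After outfall 2: Q = 8.016 + 0.6060 = 8.622 m³/s; C = (8.016·51.31 + 0.6060·190.0)/8.622 = 61.06 µg/L.
After outfall 3: Q = 8.622 + 0.1500 = 8.772 m³/s; C = (8.622·61.06 + 0.1500·2120)/8.772 = 96.26 µg/L.

96.3 µg/L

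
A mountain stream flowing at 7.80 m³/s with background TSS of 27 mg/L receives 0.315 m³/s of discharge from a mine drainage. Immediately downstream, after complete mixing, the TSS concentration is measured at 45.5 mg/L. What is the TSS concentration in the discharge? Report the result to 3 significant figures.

Mass balance: 7.800·27.00 + 0.3150·Cₑ = 8.115·45.50
→ Cₑ = (8.115·45.50 − 7.800·27.00) / 0.3150 = 503.6 mg/L.

504 mg/L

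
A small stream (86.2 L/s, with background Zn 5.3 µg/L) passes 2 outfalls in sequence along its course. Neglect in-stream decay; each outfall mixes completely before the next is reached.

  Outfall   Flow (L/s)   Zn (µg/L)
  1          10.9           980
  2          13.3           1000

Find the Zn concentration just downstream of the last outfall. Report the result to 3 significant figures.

Outfall 1: combined Q = 97.10 L/s; C = (86.20·5.300 + 10.90·980.0)/97.10 = 114.7 µg/L.
Outfall 2: combined Q = 110.4 L/s; C = (97.10·114.7 + 13.30·1000)/110.4 = 221.4 µg/L.

221 µg/L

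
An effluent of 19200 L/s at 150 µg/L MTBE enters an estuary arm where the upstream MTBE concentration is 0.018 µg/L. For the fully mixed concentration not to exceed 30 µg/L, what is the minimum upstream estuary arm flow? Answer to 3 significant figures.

Set C_mix = 30: (Q·0.01800 + 19200·150.0) / (Q + 19200) = 30
→ Q = 19200·(150.0 − 30)/(30 − 0.01800) = 76850 L/s.

76800 L/s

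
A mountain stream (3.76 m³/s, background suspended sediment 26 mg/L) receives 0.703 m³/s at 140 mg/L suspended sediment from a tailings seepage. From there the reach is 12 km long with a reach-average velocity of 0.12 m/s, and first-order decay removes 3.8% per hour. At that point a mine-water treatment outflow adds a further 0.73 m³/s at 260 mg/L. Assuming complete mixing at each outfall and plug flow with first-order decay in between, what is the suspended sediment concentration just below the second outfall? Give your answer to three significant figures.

After mixing, C = (3.760·26.00 + 0.7030·140.0) / 4.463 = 196.2/4.463 = 43.96 mg/L; combined flow 4.463 m³/s.
Travel time t = 12·1000 / 0.12 = 100000 s = 27.78 h.
3.8%/h lost → k = −ln(1 − 0.038) = 0.03874 h⁻¹.
After decay, C = 43.96 × e^(−kt) = 43.96 × 0.3409 = 14.99 mg/L.
At the second outfall, C = (4.463·14.99 + 0.7300·260.0) / (4.463 + 0.7300) = 49.43 mg/L.

49.4 mg/L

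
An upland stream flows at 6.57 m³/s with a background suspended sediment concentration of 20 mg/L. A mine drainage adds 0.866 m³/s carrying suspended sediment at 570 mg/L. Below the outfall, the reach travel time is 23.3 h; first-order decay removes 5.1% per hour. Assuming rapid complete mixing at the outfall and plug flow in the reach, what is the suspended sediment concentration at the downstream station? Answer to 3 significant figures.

24.8 mg/L

Mixed concentration C = ΣQC/ΣQ = (6.570·20.00 + 0.8660·570.0) / 7.436 = 625.0/7.436 = 84.05 mg/L.
5.1%/h lost → k = −ln(1 − 0.051) = 0.05235 h⁻¹.
Applying C = C₀e^(−kt): 84.05 × 0.2953 = 24.82 mg/L.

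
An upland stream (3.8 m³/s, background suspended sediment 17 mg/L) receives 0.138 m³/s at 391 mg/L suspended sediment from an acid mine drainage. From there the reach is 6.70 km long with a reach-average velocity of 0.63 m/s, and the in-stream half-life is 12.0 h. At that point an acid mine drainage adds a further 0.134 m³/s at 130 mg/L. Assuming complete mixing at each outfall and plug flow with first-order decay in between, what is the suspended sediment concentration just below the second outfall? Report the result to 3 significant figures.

28.8 mg/L

Mixed concentration C = ΣQC/ΣQ = (3.800·17.00 + 0.1380·391.0) / 3.938 = 118.6/3.938 = 30.11 mg/L; combined flow 3.938 m³/s.
Travel time t = 6.70·1000 / 0.63 = 10630 s = 2.954 h.
Half-life 12.0 h → k = ln 2 / 12.0 = 0.05776 h⁻¹ = 1.386 d⁻¹.
Applying C = C₀e^(−kt): 30.11 × 0.8431 = 25.38 mg/L.
At the second outfall, C = (3.938·25.38 + 0.1340·130.0) / (3.938 + 0.1340) = 28.83 mg/L.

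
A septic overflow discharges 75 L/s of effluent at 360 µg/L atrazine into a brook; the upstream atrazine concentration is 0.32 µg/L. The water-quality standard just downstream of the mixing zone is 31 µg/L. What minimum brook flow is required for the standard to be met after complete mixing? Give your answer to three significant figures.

Set C_mix = 31: (Q·0.3200 + 75.00·360.0) / (Q + 75.00) = 31
→ Q = 75.00·(360.0 − 31)/(31 − 0.3200) = 804.3 L/s.

804 L/s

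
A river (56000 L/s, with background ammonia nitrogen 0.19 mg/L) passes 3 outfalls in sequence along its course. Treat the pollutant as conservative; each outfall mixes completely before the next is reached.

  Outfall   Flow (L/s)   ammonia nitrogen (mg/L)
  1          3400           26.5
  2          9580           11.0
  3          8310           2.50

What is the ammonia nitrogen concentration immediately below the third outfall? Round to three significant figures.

After outfall 1: Q = 56000 + 3400 = 59400 L/s; C = (56000·0.1900 + 3400·26.50)/59400 = 1.696 mg/L.
After outfall 2: Q = 59400 + 9580 = 68980 L/s; C = (59400·1.696 + 9580·11.00)/68980 = 2.988 mg/L.
After outfall 3: Q = 68980 + 8310 = 77290 L/s; C = (68980·2.988 + 8310·2.500)/77290 = 2.936 mg/L.

2.94 mg/L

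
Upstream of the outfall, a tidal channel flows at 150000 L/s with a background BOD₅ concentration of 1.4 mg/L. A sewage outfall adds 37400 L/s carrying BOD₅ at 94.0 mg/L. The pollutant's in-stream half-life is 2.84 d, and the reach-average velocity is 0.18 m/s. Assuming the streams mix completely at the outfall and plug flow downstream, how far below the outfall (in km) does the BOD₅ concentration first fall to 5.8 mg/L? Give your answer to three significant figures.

Conservation of mass: C = (150000·1.400 + 37400·94.00) / 187400 = 3726000/187400 = 19.88 mg/L.
Half-life 2.84 d → k = ln 2 / 2.84 = 0.2441 d⁻¹.
Set 19.88·exp(−k·t) = 5.8 → t = ln(19.88/5.8)/k = 436100 s = 121.1 h.
Distance = v·t = 0.18·436100 = 78500 m = 78.50 km.

78.5 km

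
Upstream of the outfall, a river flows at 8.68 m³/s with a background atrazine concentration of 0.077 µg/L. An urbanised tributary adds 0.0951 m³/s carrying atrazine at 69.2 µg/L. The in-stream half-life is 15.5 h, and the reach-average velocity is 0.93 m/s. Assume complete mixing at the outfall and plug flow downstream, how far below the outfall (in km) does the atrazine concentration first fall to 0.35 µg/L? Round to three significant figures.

Mass balance: C = (8.680·0.07700 + 0.09510·69.20) / 8.775 = 7.249/8.775 = 0.8261 µg/L.
Half-life 15.5 h → k = ln 2 / 15.5 = 0.04472 h⁻¹ = 1.073 d⁻¹.
Set 0.8261·exp(−k·t) = 0.35 → t = ln(0.8261/0.35)/k = 69140 s = 19.20 h.
Distance = v·t = 0.93·69140 = 64300 m = 64.30 km.

64.3 km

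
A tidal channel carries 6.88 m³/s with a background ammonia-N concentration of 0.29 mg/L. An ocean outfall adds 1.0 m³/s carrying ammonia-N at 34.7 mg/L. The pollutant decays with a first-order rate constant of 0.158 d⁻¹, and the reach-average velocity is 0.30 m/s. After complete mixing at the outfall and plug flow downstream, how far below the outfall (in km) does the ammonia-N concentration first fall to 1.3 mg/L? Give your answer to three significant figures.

209 km

Conservation of mass: C = (6.880·0.2900 + 1.000·34.70) / 7.880 = 36.70/7.880 = 4.657 mg/L.
Set 4.657·exp(−k·t) = 1.3 → t = ln(4.657/1.3)/k = 697700 s = 193.8 h.
Distance = v·t = 0.30·697700 = 209300 m = 209.3 km.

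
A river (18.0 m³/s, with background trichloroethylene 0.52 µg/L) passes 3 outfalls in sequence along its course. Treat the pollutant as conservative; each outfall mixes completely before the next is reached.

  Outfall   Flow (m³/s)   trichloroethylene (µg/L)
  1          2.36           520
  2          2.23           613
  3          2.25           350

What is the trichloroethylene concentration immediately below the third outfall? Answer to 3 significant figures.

137 µg/L

Outfall 1: combined Q = 20.36 m³/s; C = (18.00·0.5200 + 2.360·520.0)/20.36 = 60.73 µg/L.
Outfall 2: combined Q = 22.59 m³/s; C = (20.36·60.73 + 2.230·613.0)/22.59 = 115.3 µg/L.
Outfall 3: combined Q = 24.84 m³/s; C = (22.59·115.3 + 2.250·350.0)/24.84 = 136.5 µg/L.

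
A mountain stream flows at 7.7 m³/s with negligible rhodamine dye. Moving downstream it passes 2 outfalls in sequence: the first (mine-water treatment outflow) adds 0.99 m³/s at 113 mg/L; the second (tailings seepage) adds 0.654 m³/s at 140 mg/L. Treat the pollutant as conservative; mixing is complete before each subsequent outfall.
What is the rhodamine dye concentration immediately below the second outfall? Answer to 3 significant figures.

21.8 mg/L

Outfall 1: combined Q = 8.690 m³/s; C = (7.700·0 + 0.9900·113.0)/8.690 = 12.87 mg/L.
Outfall 2: combined Q = 9.344 m³/s; C = (8.690·12.87 + 0.6540·140.0)/9.344 = 21.77 mg/L.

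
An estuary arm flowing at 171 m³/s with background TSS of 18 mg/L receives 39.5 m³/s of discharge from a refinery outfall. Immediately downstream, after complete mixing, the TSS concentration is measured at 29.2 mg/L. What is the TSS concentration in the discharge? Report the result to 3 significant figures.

77.7 mg/L

Mass balance: 171.0·18.00 + 39.50·Cₑ = 210.5·29.20
→ Cₑ = (210.5·29.20 − 171.0·18.00) / 39.50 = 77.69 mg/L.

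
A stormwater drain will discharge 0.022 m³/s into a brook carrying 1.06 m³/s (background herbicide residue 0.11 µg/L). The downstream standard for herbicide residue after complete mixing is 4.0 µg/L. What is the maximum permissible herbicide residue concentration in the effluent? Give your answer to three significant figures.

191 µg/L

At the limit, (Qr·Cr + Qe·Cₑ)/(Qr + Qe) = 4.0:
Cₑ = (1.082·4.0 − 1.060·0.1100) / 0.02200 = 191.4 µg/L.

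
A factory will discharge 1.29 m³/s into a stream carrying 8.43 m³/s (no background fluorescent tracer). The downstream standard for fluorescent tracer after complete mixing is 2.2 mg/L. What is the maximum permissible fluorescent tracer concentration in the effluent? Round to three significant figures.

At the limit, (Qr·Cr + Qe·Cₑ)/(Qr + Qe) = 2.2:
Cₑ = (9.720·2.2 − 8.430·0) / 1.290 = 16.58 mg/L.

16.6 mg/L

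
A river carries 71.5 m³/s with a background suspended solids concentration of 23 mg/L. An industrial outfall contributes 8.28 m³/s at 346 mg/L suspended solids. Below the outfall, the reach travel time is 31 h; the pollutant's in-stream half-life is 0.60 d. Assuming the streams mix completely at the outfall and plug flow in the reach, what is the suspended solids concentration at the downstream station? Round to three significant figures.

Mass balance: C = (71.50·23.00 + 8.280·346.0) / 79.78 = 4509/79.78 = 56.52 mg/L.
Half-life 0.60 d → k = ln 2 / 0.60 = 1.155 d⁻¹.
After decay, C = 56.52 × e^(−kt) = 56.52 × 0.2249 = 12.71 mg/L.

12.7 mg/L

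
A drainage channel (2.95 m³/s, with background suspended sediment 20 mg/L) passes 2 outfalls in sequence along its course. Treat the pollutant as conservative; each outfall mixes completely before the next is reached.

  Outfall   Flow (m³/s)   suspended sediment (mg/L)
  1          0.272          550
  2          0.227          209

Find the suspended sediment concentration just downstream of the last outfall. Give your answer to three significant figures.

74.2 mg/L

Outfall 1: combined Q = 3.222 m³/s; C = (2.950·20.00 + 0.2720·550.0)/3.222 = 64.74 mg/L.
Outfall 2: combined Q = 3.449 m³/s; C = (3.222·64.74 + 0.2270·209.0)/3.449 = 74.24 mg/L.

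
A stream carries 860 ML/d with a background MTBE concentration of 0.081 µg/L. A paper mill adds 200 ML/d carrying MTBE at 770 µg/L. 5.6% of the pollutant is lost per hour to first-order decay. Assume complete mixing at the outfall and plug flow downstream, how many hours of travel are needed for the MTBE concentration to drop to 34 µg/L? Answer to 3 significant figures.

Conservation of mass: C = (860.0·0.08100 + 200.0·770.0) / 1060 = 154100/1060 = 145.3 µg/L.
5.6%/h lost → k = −ln(1 − 0.056) = 0.05763 h⁻¹.
145.3·exp(−k·t) = 34 → t = ln(145.3/34)/k = 90750 s = 25.21 h.

25.2 h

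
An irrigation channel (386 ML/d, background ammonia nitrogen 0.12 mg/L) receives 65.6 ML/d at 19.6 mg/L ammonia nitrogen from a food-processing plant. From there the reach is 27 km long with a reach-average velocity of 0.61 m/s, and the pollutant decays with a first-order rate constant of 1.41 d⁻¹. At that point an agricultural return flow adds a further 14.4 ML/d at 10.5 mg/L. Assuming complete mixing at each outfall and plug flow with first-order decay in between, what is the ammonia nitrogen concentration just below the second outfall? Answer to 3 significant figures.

Flow-weighted average: C = (386.0·0.1200 + 65.60·19.60) / 451.6 = 1332/451.6 = 2.950 mg/L; combined flow 451.6 ML/d.
Travel time t = 27·1000 / 0.61 = 44260 s = 12.30 h.
First-order decay: C = 2.950·exp(−k·t) = 2.950·0.4856 = 1.432 mg/L.
At the second outfall, C = (451.6·1.432 + 14.40·10.50) / (451.6 + 14.40) = 1.713 mg/L.

1.71 mg/L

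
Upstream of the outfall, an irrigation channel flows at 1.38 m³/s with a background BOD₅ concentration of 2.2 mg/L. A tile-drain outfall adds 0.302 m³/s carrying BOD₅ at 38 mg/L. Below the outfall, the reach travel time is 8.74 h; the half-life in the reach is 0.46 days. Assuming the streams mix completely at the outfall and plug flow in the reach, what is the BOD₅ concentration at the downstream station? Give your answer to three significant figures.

Mass balance: C = (1.380·2.200 + 0.3020·38.00) / 1.682 = 14.51/1.682 = 8.628 mg/L.
Half-life 0.46 d → k = ln 2 / 0.46 = 1.507 d⁻¹.
Decay over the reach: 8.628·exp(−kt) = 8.628·0.5777 = 4.984 mg/L.

4.98 mg/L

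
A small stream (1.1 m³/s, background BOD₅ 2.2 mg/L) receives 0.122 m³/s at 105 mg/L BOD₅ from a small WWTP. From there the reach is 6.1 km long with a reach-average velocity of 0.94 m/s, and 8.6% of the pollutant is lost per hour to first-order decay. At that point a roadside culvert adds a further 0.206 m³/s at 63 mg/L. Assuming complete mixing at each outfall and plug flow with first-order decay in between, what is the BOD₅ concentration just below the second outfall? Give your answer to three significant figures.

18.2 mg/L

Mixed concentration C = ΣQC/ΣQ = (1.100·2.200 + 0.1220·105.0) / 1.222 = 15.23/1.222 = 12.46 mg/L; combined flow 1.222 m³/s.
Travel time t = 6.1·1000 / 0.94 = 6489 s = 1.803 h.
8.6%/h lost → k = −ln(1 − 0.086) = 0.08992 h⁻¹.
First-order decay: C = 12.46·exp(−k·t) = 12.46·0.8504 = 10.60 mg/L.
At the second outfall, C = (1.222·10.60 + 0.2060·63.00) / (1.222 + 0.2060) = 18.16 mg/L.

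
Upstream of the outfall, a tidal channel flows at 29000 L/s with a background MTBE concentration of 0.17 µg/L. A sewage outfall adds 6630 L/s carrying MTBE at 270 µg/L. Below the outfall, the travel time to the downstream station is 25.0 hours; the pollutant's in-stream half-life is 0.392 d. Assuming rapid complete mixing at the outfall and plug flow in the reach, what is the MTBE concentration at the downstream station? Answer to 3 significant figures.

Mass balance: C = (29000·0.1700 + 6630·270.0) / 35630 = 1795000/35630 = 50.38 µg/L.
Half-life 0.392 d → k = ln 2 / 0.392 = 1.768 d⁻¹.
Applying C = C₀e^(−kt): 50.38 × 0.1585 = 7.986 µg/L.

7.99 µg/L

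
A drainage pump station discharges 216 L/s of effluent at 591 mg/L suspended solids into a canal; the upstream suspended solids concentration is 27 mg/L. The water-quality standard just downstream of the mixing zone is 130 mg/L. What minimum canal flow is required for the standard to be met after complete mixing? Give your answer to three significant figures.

967 L/s

Set C_mix = 130: (Q·27.00 + 216.0·591.0) / (Q + 216.0) = 130
→ Q = 216.0·(591.0 − 130)/(130 − 27.00) = 966.8 L/s.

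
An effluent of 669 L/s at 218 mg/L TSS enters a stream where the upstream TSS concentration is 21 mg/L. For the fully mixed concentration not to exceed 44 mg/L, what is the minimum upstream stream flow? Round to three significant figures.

Set C_mix = 44: (Q·21.00 + 669.0·218.0) / (Q + 669.0) = 44
→ Q = 669.0·(218.0 − 44)/(44 − 21.00) = 5061 L/s.

5060 L/s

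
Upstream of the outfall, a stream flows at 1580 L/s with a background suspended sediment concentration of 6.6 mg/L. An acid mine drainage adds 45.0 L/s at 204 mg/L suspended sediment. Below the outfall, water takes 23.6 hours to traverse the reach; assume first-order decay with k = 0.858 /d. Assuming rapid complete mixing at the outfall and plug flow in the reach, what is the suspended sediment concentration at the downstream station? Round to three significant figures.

Flow-weighted average: C = (1580·6.600 + 45.00·204.0) / 1625 = 19610/1625 = 12.07 mg/L.
After decay, C = 12.07 × e^(−kt) = 12.07 × 0.4301 = 5.190 mg/L.

5.19 mg/L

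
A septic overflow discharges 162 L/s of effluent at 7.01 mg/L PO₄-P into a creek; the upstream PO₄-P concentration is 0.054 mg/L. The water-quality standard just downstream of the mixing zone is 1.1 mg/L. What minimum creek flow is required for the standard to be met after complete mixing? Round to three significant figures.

915 L/s

Set C_mix = 1.1: (Q·0.05400 + 162.0·7.010) / (Q + 162.0) = 1.1
→ Q = 162.0·(7.010 − 1.1)/(1.1 − 0.05400) = 915.3 L/s.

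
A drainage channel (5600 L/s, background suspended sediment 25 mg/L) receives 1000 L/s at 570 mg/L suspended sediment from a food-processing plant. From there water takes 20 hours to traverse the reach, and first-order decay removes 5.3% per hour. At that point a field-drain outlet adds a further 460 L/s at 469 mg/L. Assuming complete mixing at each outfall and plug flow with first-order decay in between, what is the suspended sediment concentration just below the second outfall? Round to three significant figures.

64.4 mg/L

Flow-weighted average: C = (5600·25.00 + 1000·570.0) / 6600 = 710000/6600 = 107.6 mg/L; combined flow 6600 L/s.
5.3%/h lost → k = −ln(1 − 0.053) = 0.05446 h⁻¹.
After decay, C = 107.6 × e^(−kt) = 107.6 × 0.3365 = 36.20 mg/L.
Second outfall: C = (6600·36.20 + 460.0·469.0)/7060 = 64.40 mg/L.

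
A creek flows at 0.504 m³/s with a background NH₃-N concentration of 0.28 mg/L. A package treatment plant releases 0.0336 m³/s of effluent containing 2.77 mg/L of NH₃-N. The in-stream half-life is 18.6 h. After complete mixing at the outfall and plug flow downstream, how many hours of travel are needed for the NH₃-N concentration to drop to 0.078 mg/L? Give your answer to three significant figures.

46.2 h

Mass balance: C = (0.5040·0.2800 + 0.03360·2.770) / 0.5376 = 0.2342/0.5376 = 0.4356 mg/L.
Half-life 18.6 h → k = ln 2 / 18.6 = 0.03727 h⁻¹ = 0.8944 d⁻¹.
0.4356·exp(−k·t) = 0.078 → t = ln(0.4356/0.078)/k = 166200 s = 46.16 h.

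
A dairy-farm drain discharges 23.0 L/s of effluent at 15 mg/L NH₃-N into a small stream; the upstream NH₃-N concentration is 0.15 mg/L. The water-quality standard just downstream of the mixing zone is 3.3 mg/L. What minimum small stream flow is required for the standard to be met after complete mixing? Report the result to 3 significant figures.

85.4 L/s

Set C_mix = 3.3: (Q·0.1500 + 23.00·15.00) / (Q + 23.00) = 3.3
→ Q = 23.00·(15.00 − 3.3)/(3.3 − 0.1500) = 85.43 L/s.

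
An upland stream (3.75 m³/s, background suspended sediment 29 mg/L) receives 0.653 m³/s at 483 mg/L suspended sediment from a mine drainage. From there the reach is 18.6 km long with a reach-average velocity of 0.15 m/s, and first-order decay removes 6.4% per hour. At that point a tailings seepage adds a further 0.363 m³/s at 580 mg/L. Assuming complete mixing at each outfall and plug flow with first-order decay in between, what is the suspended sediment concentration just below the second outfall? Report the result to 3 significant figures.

Flow-weighted average: C = (3.750·29.00 + 0.6530·483.0) / 4.403 = 424.1/4.403 = 96.33 mg/L; combined flow 4.403 m³/s.
Travel time t = 18.6·1000 / 0.15 = 124000 s = 34.44 h.
6.4%/h lost → k = −ln(1 − 0.064) = 0.06614 h⁻¹.
Decay over the reach: 96.33·exp(−kt) = 96.33·0.1025 = 9.871 mg/L.
At the second outfall, C = (4.403·9.871 + 0.3630·580.0) / (4.403 + 0.3630) = 53.30 mg/L.

53.3 mg/L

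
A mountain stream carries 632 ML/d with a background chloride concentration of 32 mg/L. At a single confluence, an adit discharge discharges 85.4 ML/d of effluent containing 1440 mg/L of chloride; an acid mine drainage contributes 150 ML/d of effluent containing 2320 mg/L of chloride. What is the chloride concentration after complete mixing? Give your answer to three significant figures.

Mass balance: C = (632.0·32.00 + 85.40·1440 + 150.0·2320) / 867.4 = 491200/867.4 = 566.3 mg/L.

566 mg/L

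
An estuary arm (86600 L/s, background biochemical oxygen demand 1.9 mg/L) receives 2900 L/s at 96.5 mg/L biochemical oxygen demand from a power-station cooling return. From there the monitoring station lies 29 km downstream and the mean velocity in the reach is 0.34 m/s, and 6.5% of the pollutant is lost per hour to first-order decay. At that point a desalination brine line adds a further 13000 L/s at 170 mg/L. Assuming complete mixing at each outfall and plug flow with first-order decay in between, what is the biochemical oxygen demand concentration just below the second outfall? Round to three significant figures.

22.4 mg/L

After mixing, C = (86600·1.900 + 2900·96.50) / 89500 = 444400/89500 = 4.965 mg/L; combined flow 89500 L/s.
Travel time t = 29·1000 / 0.34 = 85290 s = 23.69 h.
6.5%/h lost → k = −ln(1 − 0.065) = 0.06721 h⁻¹.
First-order decay: C = 4.965·exp(−k·t) = 4.965·0.2034 = 1.010 mg/L.
At the second outfall, C = (89500·1.010 + 13000·170.0) / (89500 + 13000) = 22.44 mg/L.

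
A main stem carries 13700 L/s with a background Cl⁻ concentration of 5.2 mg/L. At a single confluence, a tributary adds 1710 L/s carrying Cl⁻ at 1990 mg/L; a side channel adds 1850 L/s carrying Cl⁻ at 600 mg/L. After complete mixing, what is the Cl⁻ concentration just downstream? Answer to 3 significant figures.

266 mg/L

Mixed concentration C = ΣQC/ΣQ = (13700·5.200 + 1710·1990 + 1850·600.0) / 17260 = 4584000/17260 = 265.6 mg/L.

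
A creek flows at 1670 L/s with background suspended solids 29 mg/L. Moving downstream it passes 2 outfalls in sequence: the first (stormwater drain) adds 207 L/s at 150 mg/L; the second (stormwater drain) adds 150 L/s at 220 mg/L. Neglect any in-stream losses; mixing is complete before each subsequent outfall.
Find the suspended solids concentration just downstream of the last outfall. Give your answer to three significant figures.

55.5 mg/L

After outfall 1: Q = 1670 + 207.0 = 1877 L/s; C = (1670·29.00 + 207.0·150.0)/1877 = 42.34 mg/L.
After outfall 2: Q = 1877 + 150.0 = 2027 L/s; C = (1877·42.34 + 150.0·220.0)/2027 = 55.49 mg/L.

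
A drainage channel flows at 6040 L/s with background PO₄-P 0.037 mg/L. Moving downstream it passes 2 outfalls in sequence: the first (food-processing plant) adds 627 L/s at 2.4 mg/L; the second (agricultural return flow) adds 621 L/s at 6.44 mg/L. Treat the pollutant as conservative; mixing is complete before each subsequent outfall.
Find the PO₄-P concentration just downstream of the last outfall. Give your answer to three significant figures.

Below outfall 1: Q → 6667 L/s, C = (6040·0.03700 + 627.0·2.400)/6667 = 0.2592 mg/L.
Below outfall 2: Q → 7288 L/s, C = (6667·0.2592 + 621.0·6.440)/7288 = 0.7859 mg/L.

0.786 mg/L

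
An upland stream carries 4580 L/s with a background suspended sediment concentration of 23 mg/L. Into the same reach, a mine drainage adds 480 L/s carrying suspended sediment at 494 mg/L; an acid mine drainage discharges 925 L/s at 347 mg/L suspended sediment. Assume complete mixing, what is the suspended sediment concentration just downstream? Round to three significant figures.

Flow-weighted average: C = (4580·23.00 + 480.0·494.0 + 925.0·347.0) / 5985 = 663400/5985 = 110.8 mg/L.

111 mg/L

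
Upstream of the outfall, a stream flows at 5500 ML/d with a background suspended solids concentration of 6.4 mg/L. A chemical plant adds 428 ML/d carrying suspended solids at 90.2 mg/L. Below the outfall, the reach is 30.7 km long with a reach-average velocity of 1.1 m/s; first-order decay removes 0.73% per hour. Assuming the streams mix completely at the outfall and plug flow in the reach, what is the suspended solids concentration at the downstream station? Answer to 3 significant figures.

Mass balance: C = (5500·6.400 + 428.0·90.20) / 5928 = 73810/5928 = 12.45 mg/L.
Travel time t = 30.7·1000 / 1.1 = 27910 s = 7.753 h.
0.73%/h lost → k = −ln(1 − 0.0073) = 0.007327 h⁻¹.
Applying C = C₀e^(−kt): 12.45 × 0.9448 = 11.76 mg/L.

11.8 mg/L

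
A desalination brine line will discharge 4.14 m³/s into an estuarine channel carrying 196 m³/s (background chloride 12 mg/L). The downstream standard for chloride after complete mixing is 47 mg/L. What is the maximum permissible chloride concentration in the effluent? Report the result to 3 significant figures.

At the limit, (Qr·Cr + Qe·Cₑ)/(Qr + Qe) = 47:
Cₑ = (200.1·47 − 196.0·12.00) / 4.140 = 1704 mg/L.

1700 mg/L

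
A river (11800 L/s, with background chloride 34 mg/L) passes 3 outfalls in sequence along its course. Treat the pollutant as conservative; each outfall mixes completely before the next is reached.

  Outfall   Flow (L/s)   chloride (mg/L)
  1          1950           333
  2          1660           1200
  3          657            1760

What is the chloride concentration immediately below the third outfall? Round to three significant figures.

261 mg/L

After outfall 1: Q = 11800 + 1950 = 13750 L/s; C = (11800·34.00 + 1950·333.0)/13750 = 76.40 mg/L.
After outfall 2: Q = 13750 + 1660 = 15410 L/s; C = (13750·76.40 + 1660·1200)/15410 = 197.4 mg/L.
After outfall 3: Q = 15410 + 657.0 = 16070 L/s; C = (15410·197.4 + 657.0·1760)/16070 = 261.3 mg/L.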